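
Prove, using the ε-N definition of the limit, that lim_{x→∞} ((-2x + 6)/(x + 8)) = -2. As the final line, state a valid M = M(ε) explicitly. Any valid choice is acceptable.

M = 22/ε

Let ε > 0 be given. We seek M > 0 such that x > M implies |(-2x + 6)/(x + 8) + 2| < ε.
(-2x + 6)/(x + 8) + 2 = ((-2x + 6) − (-2)(x + 8)) / ((x + 8)) = 22/((x + 8)).
For x > 0 we have x + 8 > x, so |(-2x + 6)/(x + 8) + 2| = 22/((x + 8)) < 22/(x) = 22/x.
Thus |(-2x + 6)/(x + 8) + 2| < ε whenever x > 22/ε.
Take M = 22/ε. If x > M then |(-2x + 6)/(x + 8) + 2| < 22/x < ε.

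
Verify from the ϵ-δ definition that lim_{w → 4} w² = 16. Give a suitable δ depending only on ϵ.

Fix ϵ > 0. We seek δ > 0 with 0 < |w − 4| < δ ⇒ |w² − 16| < ϵ.
Factor: w² − 16 = (w − 4)(w + 4), so |w² − 16| = |w − 4|·|w + 4|.
Restrict δ ≤ 1. Then |w − 4| < 1 gives |w| < 5, so by the triangle inequality |w + 4| ≤ 5 + 4 = 9.
Hence |w² − 16| ≤ 9|w − 4|, which is < ϵ once |w − 4| < ϵ/9.
Take δ = min(1, ϵ/9). If 0 < |w − 4| < δ then both bounds hold and |w² − 16| ≤ 9|w − 4| < 9·(ϵ/9) = ϵ.

δ = min(1, ϵ/9)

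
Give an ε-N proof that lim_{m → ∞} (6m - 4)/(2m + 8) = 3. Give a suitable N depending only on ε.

Fix ε > 0. For m ≥ 1, |(6m - 4)/(2m + 8) − 3| = |-56|/(2(2m + 8)) = 56/(2(2m + 8)).
Since 2m + 8 ≥ 2m for m ≥ 1, this is ≤ 56/(2·2m) = 14/m.
So |(6m - 4)/(2m + 8) − 3| < ε whenever m > 14/ε.
Take N = 14/ε. If m > N then |(6m - 4)/(2m + 8) − 3| ≤ 14/m < ε.

N = 14/ε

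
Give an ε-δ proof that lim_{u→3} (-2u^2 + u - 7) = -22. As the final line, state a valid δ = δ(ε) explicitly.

Suppose ε > 0. We want δ > 0 such that 0 < |u − 3| < δ implies |(-2u^2 + u - 7) + 22| < ε.
(-2u^2 + u - 7) + 22 = -2u^2 + u + 15 = (u − 3)(-2u - 5).
So |(-2u^2 + u - 7) + 22| = |u − 3|·|-2u - 5|.
Require δ ≤ 2. Then |u − 3| < 2 gives |u| < 5, and by the triangle inequality |-2u - 5| ≤ 2·5 + 5 = 15.
Hence |(-2u^2 + u - 7) + 22| ≤ 15|u − 3| < ε provided |u − 3| < ε/15.
Choosing δ = min(2, ε/15) ensures both conditions, hence |(-2u^2 + u - 7) + 22| < ε.

δ = min(2, ε/15)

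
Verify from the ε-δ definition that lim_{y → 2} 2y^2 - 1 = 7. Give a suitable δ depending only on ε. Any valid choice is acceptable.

Fix ε > 0. We want δ > 0 such that 0 < |y − 2| < δ implies |(2y^2 - 1) − 7| < ε.
(2y^2 - 1) − 7 = 2y^2 - 8 = (y − 2)(2y + 4).
So |(2y^2 - 1) − 7| = |y − 2|·|2y + 4|.
Require δ ≤ 2. Then |y − 2| < 2 gives |y| < 4, and by the triangle inequality |2y + 4| ≤ 2·4 + 4 = 12.
Hence |(2y^2 - 1) − 7| ≤ 12|y − 2| < ε provided |y − 2| < ε/12.
Choosing δ = min(2, ε/12) ensures both conditions, hence |(2y^2 - 1) − 7| < ε.

δ = min(2, ε/12)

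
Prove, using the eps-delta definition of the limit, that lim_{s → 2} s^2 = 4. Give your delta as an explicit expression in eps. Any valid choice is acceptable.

Fix eps > 0. We seek delta > 0 with 0 < |s − 2| < delta ⇒ |s^2 − 4| < eps.
Factor: s^2 − 4 = (s − 2)(s + 2), so |s^2 − 4| = |s − 2|·|s + 2|.
Restrict delta ≤ 1. Then |s − 2| < 1 gives |s| < 3, so by the triangle inequality |s + 2| ≤ 3 + 2 = 5.
Hence |s^2 − 4| ≤ 5|s − 2|, which is < eps once |s − 2| < eps/5.
Take delta = min(1, eps/5). If 0 < |s − 2| < delta then both bounds hold and |s^2 − 4| ≤ 5|s − 2| < 5·(eps/5) = eps.

delta = min(1, eps/5)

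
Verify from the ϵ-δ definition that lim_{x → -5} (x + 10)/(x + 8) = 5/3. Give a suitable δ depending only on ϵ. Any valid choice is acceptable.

δ = min(3/2, (9/4)ϵ)

Suppose ϵ > 0. We want δ > 0 with 0 < |x + 5| < δ ⇒ |(x + 10)/(x + 8) − (5/3)| < ϵ.
Combining over a common denominator, (x + 10)/(x + 8) − (5/3) = [(x + 10)·3 − 5·(x + 8)] / [3·(x + 8)] = -2(x + 5) / (3(x + 8)).
So |(x + 10)/(x + 8) − (5/3)| = 2|x + 5| / (3·|x + 8|).
Restrict δ ≤ 3/2. Then |x + 5| < 3/2 gives |x + 8| = |(x + 5) + 3| ≥ 3 − 3/2 = 3/2.
Hence |(x + 10)/(x + 8) − (5/3)| < 2|x + 5|/(3·(3/2)) = (4/9)|x + 5|, which is < ϵ once |x + 5| < (9/4)ϵ.
Take δ = min(3/2, (9/4)ϵ). Then 0 < |x + 5| < δ forces both bounds, so |(x + 10)/(x + 8) − (5/3)| < ϵ.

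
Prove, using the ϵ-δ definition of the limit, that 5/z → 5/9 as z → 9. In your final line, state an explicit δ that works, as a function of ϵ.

δ = min(9/2, (81/10)ϵ)

Let ϵ > 0 be given. We seek δ > 0 such that 0 < |z − 9| < δ implies |5/z − (5/9)| < ϵ.
|5/z − (5/9)| = 5·|9 − z|/(9·|z|) = 5|z − 9|/(9|z|).
Restrict δ ≤ 9/2. Then |z − 9| < 9/2 gives |z| > 9/2, so 9|z| > 81/2.
Then |5/z − (5/9)| < 5|z − 9|/(81/2), which is < ϵ when |z − 9| < (81/10)ϵ.
Take δ = min(9/2, (81/10)ϵ). Then 0 < |z − 9| < δ gives both |z − 9| < 9/2 and |z − 9| < (81/10)ϵ, so |5/z − (5/9)| < ϵ.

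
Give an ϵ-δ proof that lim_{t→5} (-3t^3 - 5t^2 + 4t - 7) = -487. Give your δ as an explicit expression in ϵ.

Let ϵ > 0 be given. We want δ > 0 such that 0 < |t − 5| < δ implies |(-3t^3 - 5t^2 + 4t - 7) + 487| < ϵ.
(-3t^3 - 5t^2 + 4t - 7) + 487 = -3t^3 - 5t^2 + 4t + 480 = (t − 5)(-3t^2 - 20t - 96).
So |(-3t^3 - 5t^2 + 4t - 7) + 487| = |t − 5|·|-3t^2 - 20t - 96|.
Require δ ≤ 2. Then |t − 5| < 2 gives |t| < 7, and by the triangle inequality |-3t^2 - 20t - 96| ≤ 3·7^2 + 20·7 + 96 = 383.
Hence |(-3t^3 - 5t^2 + 4t - 7) + 487| ≤ 383|t − 5| < ϵ provided |t − 5| < ϵ/383.
Take δ = min(2, ϵ/383). Then 0 < |t − 5| < δ gives both |t − 5| < 2 and |t − 5| < ϵ/383, so |(-3t^3 - 5t^2 + 4t - 7) + 487| < ϵ.

δ = min(2, ϵ/383)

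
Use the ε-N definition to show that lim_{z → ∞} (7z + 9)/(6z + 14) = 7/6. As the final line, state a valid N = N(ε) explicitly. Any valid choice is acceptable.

N = (11/9)/ε

Fix ε > 0. We seek N > 0 such that z > N implies |(7z + 9)/(6z + 14) − (7/6)| < ε.
(7z + 9)/(6z + 14) − (7/6) = (6(7z + 9) − 7(6z + 14)) / (6(6z + 14)) = -44/(6(6z + 14)).
For z > 0 we have 6z + 14 > 6z, so |(7z + 9)/(6z + 14) − (7/6)| = 44/(6(6z + 14)) < 44/(6·6z) = (11/9)/z.
Thus |(7z + 9)/(6z + 14) − (7/6)| < ε whenever z > (11/9)/ε.
Take N = (11/9)/ε. If z > N then |(7z + 9)/(6z + 14) − (7/6)| < (11/9)/z < ε.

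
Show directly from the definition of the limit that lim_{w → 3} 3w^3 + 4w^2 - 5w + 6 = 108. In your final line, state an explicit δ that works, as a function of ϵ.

Let ϵ > 0. We want δ > 0 such that 0 < |w − 3| < δ implies |(3w^3 + 4w^2 - 5w + 6) − 108| < ϵ.
(3w^3 + 4w^2 - 5w + 6) − 108 = 3w^3 + 4w^2 - 5w - 102 = (w − 3)(3w^2 + 13w + 34).
So |(3w^3 + 4w^2 - 5w + 6) − 108| = |w − 3|·|3w^2 + 13w + 34|.
Require δ ≤ 2. Then |w − 3| < 2 gives |w| < 5, and by the triangle inequality |3w^2 + 13w + 34| ≤ 3·5^2 + 13·5 + 34 = 174.
Hence |(3w^3 + 4w^2 - 5w + 6) − 108| ≤ 174|w − 3| < ϵ provided |w − 3| < ϵ/174.
Choosing δ = min(2, ϵ/174) ensures both conditions, hence |(3w^3 + 4w^2 - 5w + 6) − 108| < ϵ.

δ = min(2, ϵ/174)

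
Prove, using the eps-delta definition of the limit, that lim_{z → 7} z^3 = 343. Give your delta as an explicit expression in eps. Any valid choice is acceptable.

Suppose eps > 0. We seek delta > 0 with 0 < |z − 7| < delta ⇒ |z^3 − 343| < eps.
Factor: z^3 − 343 = (z − 7)(z^2 + 7z + 49), so |z^3 − 343| = |z − 7|·|z^2 + 7z + 49|.
Impose delta ≤ 1 so that |z| < 8; then |z^2 + 7z + 49| ≤ 169.
Hence |z^3 − 343| ≤ 169|z − 7|, which is < eps once |z − 7| < eps/169.
Take delta = min(1, eps/169). If 0 < |z − 7| < delta then both bounds hold and |z^3 − 343| ≤ 169|z − 7| < 169·(eps/169) = eps.

delta = min(1, eps/169)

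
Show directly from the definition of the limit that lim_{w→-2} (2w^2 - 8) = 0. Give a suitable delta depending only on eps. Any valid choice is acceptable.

delta = min(2, eps/12)

Let eps > 0. We want delta > 0 such that 0 < |w + 2| < delta implies |(2w^2 - 8)| < eps.
(2w^2 - 8) = 2w^2 - 8 = (w + 2)(2w - 4).
So |(2w^2 - 8)| = |w + 2|·|2w - 4|.
Require delta ≤ 2. Then |w + 2| < 2 gives |w| < 4, and by the triangle inequality |2w - 4| ≤ 2·4 + 4 = 12.
Hence |(2w^2 - 8)| ≤ 12|w + 2| < eps provided |w + 2| < eps/12.
Take delta = min(2, eps/12). Then 0 < |w + 2| < delta gives both |w + 2| < 2 and |w + 2| < eps/12, so |(2w^2 - 8)| < eps.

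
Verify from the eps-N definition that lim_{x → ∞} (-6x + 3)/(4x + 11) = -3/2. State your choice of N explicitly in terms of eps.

N = (39/8)/eps

Fix eps > 0. We seek N > 0 such that x > N implies |(-6x + 3)/(4x + 11) + 3/2| < eps.
(-6x + 3)/(4x + 11) + 3/2 = (4(-6x + 3) − (-6)(4x + 11)) / (4(4x + 11)) = 78/(4(4x + 11)).
For x > 0 we have 4x + 11 > 4x, so |(-6x + 3)/(4x + 11) + 3/2| = 78/(4(4x + 11)) < 78/(4·4x) = (39/8)/x.
Thus |(-6x + 3)/(4x + 11) + 3/2| < eps whenever x > (39/8)/eps.
Take N = (39/8)/eps. If x > N then |(-6x + 3)/(4x + 11) + 3/2| < (39/8)/x < eps.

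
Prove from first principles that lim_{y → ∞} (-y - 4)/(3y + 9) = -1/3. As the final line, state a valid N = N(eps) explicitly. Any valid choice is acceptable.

Suppose eps > 0. We seek N > 0 such that y > N implies |(-y - 4)/(3y + 9) + 1/3| < eps.
(-y - 4)/(3y + 9) + 1/3 = (3(-y - 4) − (-1)(3y + 9)) / (3(3y + 9)) = -3/(3(3y + 9)).
For y > 0 we have 3y + 9 > 3y, so |(-y - 4)/(3y + 9) + 1/3| = 3/(3(3y + 9)) < 3/(3·3y) = (1/3)/y.
Thus |(-y - 4)/(3y + 9) + 1/3| < eps whenever y > (1/3)/eps.
Take N = (1/3)/eps. If y > N then |(-y - 4)/(3y + 9) + 1/3| < (1/3)/y < eps.

N = (1/3)/eps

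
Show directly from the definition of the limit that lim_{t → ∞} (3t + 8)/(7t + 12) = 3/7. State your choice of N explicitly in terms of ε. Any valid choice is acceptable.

Fix ε > 0. We seek N > 0 such that t > N implies |(3t + 8)/(7t + 12) − (3/7)| < ε.
(3t + 8)/(7t + 12) − (3/7) = (7(3t + 8) − 3(7t + 12)) / (7(7t + 12)) = 20/(7(7t + 12)).
For t > 0 we have 7t + 12 > 7t, so |(3t + 8)/(7t + 12) − (3/7)| = 20/(7(7t + 12)) < 20/(7·7t) = (20/49)/t.
Thus |(3t + 8)/(7t + 12) − (3/7)| < ε whenever t > (20/49)/ε.
Take N = (20/49)/ε. If t > N then |(3t + 8)/(7t + 12) − (3/7)| < (20/49)/t < ε.

N = (20/49)/ε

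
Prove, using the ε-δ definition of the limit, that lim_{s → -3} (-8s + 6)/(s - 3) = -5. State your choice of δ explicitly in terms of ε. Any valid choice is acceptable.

δ = min(3, ε)

Let ε > 0. We want δ > 0 with 0 < |s + 3| < δ ⇒ |(-8s + 6)/(s - 3) + 5| < ε.
Combining over a common denominator, (-8s + 6)/(s - 3) + 5 = [(-8s + 6)·(-6) − 30·(s - 3)] / [(-6)·(s - 3)] = 18(s + 3) / ((-6)(s - 3)).
So |(-8s + 6)/(s - 3) + 5| = 18|s + 3| / (6·|s − 3|).
Restrict δ ≤ 3. Then |s + 3| < 3 gives |s − 3| = |(s + 3) + (-6)| ≥ 6 − 3 = 3.
Hence |(-8s + 6)/(s - 3) + 5| < 18|s + 3|/(6·3) = |s + 3|, which is < ε once |s + 3| < ε.
Take δ = min(3, ε). Then 0 < |s + 3| < δ forces both bounds, so |(-8s + 6)/(s - 3) + 5| < ε.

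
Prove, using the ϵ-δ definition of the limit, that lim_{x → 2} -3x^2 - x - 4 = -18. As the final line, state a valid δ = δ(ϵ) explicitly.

Let ϵ > 0 be given. We want δ > 0 such that 0 < |x − 2| < δ implies |(-3x^2 - x - 4) + 18| < ϵ.
(-3x^2 - x - 4) + 18 = -3x^2 - x + 14 = (x − 2)(-3x - 7).
So |(-3x^2 - x - 4) + 18| = |x − 2|·|-3x - 7|.
Require δ ≤ 1. Then |x − 2| < 1 gives |x| < 3, and by the triangle inequality |-3x - 7| ≤ 3·3 + 7 = 16.
Hence |(-3x^2 - x - 4) + 18| ≤ 16|x − 2| < ϵ provided |x − 2| < ϵ/16.
Take δ = min(1, ϵ/16). Then 0 < |x − 2| < δ gives both |x − 2| < 1 and |x − 2| < ϵ/16, so |(-3x^2 - x - 4) + 18| < ϵ.

δ = min(1, ϵ/16)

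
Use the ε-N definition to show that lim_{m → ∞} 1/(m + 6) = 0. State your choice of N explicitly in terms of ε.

Let ε > 0 be given. For m ≥ 1, |1/(m + 6) − 0| = 1/(m + 6) ≤ 1/m.
We need 1/m < ε, i.e. m > 1/ε.
Take N = 1/ε. If m > N then |1/(m + 6)| ≤ 1/m < ε.

N = 1/ε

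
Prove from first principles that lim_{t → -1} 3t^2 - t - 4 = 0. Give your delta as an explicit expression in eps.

delta = min(1, eps/10)

Let eps > 0. We want delta > 0 such that 0 < |t + 1| < delta implies |(3t^2 - t - 4)| < eps.
(3t^2 - t - 4) = 3t^2 - t - 4 = (t + 1)(3t - 4).
So |(3t^2 - t - 4)| = |t + 1|·|3t - 4|.
Require delta ≤ 1. Then |t + 1| < 1 gives |t| < 2, and by the triangle inequality |3t - 4| ≤ 3·2 + 4 = 10.
Hence |(3t^2 - t - 4)| ≤ 10|t + 1| < eps provided |t + 1| < eps/10.
Take delta = min(1, eps/10). Then 0 < |t + 1| < delta gives both |t + 1| < 1 and |t + 1| < eps/10, so |(3t^2 - t - 4)| < eps.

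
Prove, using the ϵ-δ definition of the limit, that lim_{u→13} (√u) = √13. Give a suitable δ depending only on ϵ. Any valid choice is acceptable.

Suppose ϵ > 0. We want δ > 0 such that 0 < |u − 13| < δ implies |√u − √13| < ϵ.
Multiplying by the conjugate, |√u − √13| = |u − 13|/(√u + √13).
Restrict δ ≤ 13 so that |u − 13| < 13 forces u > 0, and then √u + √13 > √13.
Hence |√u − √13| < |u − 13|/√13, which is < ϵ once |u − 13| < √13·ϵ.
Take δ = min(13, √13·ϵ). If 0 < |u − 13| < δ then u > 0 and |√u − √13| < |u − 13|/√13 < ϵ.

δ = min(13, √13·ϵ)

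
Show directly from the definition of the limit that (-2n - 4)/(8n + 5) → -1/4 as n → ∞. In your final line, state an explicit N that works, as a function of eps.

N = (11/32)/eps

Fix eps > 0. For n ≥ 1, |(-2n - 4)/(8n + 5) + 1/4| = |-22|/(8(8n + 5)) = 22/(8(8n + 5)).
Since 8n + 5 ≥ 8n for n ≥ 1, this is ≤ 22/(8·8n) = (11/32)/n.
So |(-2n - 4)/(8n + 5) + 1/4| < eps whenever n > (11/32)/eps.
Take N = (11/32)/eps. If n > N then |(-2n - 4)/(8n + 5) + 1/4| ≤ (11/32)/n < eps.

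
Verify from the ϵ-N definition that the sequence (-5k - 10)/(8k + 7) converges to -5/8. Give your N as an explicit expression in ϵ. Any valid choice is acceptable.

Let ϵ > 0. For k ≥ 1, |(-5k - 10)/(8k + 7) + 5/8| = |-45|/(8(8k + 7)) = 45/(8(8k + 7)).
Since 8k + 7 ≥ 8k for k ≥ 1, this is ≤ 45/(8·8k) = (45/64)/k.
So |(-5k - 10)/(8k + 7) + 5/8| < ϵ whenever k > (45/64)/ϵ.
Take N = (45/64)/ϵ. If k > N then |(-5k - 10)/(8k + 7) + 5/8| ≤ (45/64)/k < ϵ.

N = (45/64)/ϵ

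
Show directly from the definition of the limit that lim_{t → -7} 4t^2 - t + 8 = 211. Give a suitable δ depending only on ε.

δ = min(1, ε/61)

Let ε > 0 be given. We want δ > 0 such that 0 < |t + 7| < δ implies |(4t^2 - t + 8) − 211| < ε.
(4t^2 - t + 8) − 211 = 4t^2 - t - 203 = (t + 7)(4t - 29).
So |(4t^2 - t + 8) − 211| = |t + 7|·|4t - 29|.
Require δ ≤ 1. Then |t + 7| < 1 gives |t| < 8, and by the triangle inequality |4t - 29| ≤ 4·8 + 29 = 61.
Hence |(4t^2 - t + 8) − 211| ≤ 61|t + 7| < ε provided |t + 7| < ε/61.
Choosing δ = min(1, ε/61) ensures both conditions, hence |(4t^2 - t + 8) − 211| < ε.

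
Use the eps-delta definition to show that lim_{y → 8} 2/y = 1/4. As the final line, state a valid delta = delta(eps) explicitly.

Suppose eps > 0. We seek delta > 0 such that 0 < |y − 8| < delta implies |2/y − (1/4)| < eps.
|2/y − (1/4)| = 2·|8 − y|/(8·|y|) = 2|y − 8|/(8|y|).
Restrict delta ≤ 4. Then |y − 8| < 4 gives |y| > 4, so 8|y| > 32.
Then |2/y − (1/4)| < 2|y − 8|/32, which is < eps when |y − 8| < 16eps.
Take delta = min(4, 16eps). Then 0 < |y − 8| < delta gives both |y − 8| < 4 and |y − 8| < 16eps, so |2/y − (1/4)| < eps.

delta = min(4, 16eps)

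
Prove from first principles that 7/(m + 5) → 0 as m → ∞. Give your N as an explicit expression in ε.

N = 7/ε

Let ε > 0 be given. For m ≥ 1, |7/(m + 5) − 0| = 7/(m + 5) ≤ 7/m.
We need 7/m < ε, i.e. m > 7/ε.
Take N = 7/ε. If m > N then |7/(m + 5)| ≤ 7/m < ε.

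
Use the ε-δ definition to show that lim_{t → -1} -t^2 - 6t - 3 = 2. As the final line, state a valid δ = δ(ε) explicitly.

δ = min(1, ε/7)

Suppose ε > 0. We want δ > 0 such that 0 < |t + 1| < δ implies |(-t^2 - 6t - 3) − 2| < ε.
(-t^2 - 6t - 3) − 2 = -t^2 - 6t - 5 = (t + 1)(-t - 5).
So |(-t^2 - 6t - 3) − 2| = |t + 1|·|-t - 5|.
Assume first that |t + 1| < 1, so |t| < 2. Then |-t - 5| ≤ 2 + 5 = 7.
Hence |(-t^2 - 6t - 3) − 2| ≤ 7|t + 1| < ε provided |t + 1| < ε/7.
Choosing δ = min(1, ε/7) ensures both conditions, hence |(-t^2 - 6t - 3) − 2| < ε.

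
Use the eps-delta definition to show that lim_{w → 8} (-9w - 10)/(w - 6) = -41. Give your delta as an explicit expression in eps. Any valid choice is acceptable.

Fix eps > 0. We want delta > 0 with 0 < |w − 8| < delta ⇒ |(-9w - 10)/(w - 6) + 41| < eps.
Combining over a common denominator, (-9w - 10)/(w - 6) + 41 = [(-9w - 10)·2 − (-82)·(w - 6)] / [2·(w - 6)] = 64(w − 8) / (2(w - 6)).
So |(-9w - 10)/(w - 6) + 41| = 64|w − 8| / (2·|w − 6|).
Restrict delta ≤ 1. Then |w − 8| < 1 gives |w − 6| = |(w − 8) + 2| ≥ 2 − 1 = 1.
Hence |(-9w - 10)/(w - 6) + 41| < 64|w − 8|/(2·1) = 32|w − 8|, which is < eps once |w − 8| < (1/32)eps.
Take delta = min(1, (1/32)eps). Then 0 < |w − 8| < delta forces both bounds, so |(-9w - 10)/(w - 6) + 41| < eps.

delta = min(1, (1/32)eps)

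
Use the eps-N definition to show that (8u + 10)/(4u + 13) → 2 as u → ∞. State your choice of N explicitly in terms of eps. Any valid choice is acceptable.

Suppose eps > 0. We seek N > 0 such that u > N implies |(8u + 10)/(4u + 13) − 2| < eps.
(8u + 10)/(4u + 13) − 2 = (4(8u + 10) − 8(4u + 13)) / (4(4u + 13)) = -64/(4(4u + 13)).
For u > 0 we have 4u + 13 > 4u, so |(8u + 10)/(4u + 13) − 2| = 64/(4(4u + 13)) < 64/(4·4u) = 4/u.
Thus |(8u + 10)/(4u + 13) − 2| < eps whenever u > 4/eps.
Take N = 4/eps. If u > N then |(8u + 10)/(4u + 13) − 2| < 4/u < eps.

N = 4/eps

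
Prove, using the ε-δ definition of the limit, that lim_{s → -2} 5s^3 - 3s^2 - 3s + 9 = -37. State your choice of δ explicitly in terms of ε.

Fix ε > 0. We want δ > 0 such that 0 < |s + 2| < δ implies |(5s^3 - 3s^2 - 3s + 9) + 37| < ε.
(5s^3 - 3s^2 - 3s + 9) + 37 = 5s^3 - 3s^2 - 3s + 46 = (s + 2)(5s^2 - 13s + 23).
So |(5s^3 - 3s^2 - 3s + 9) + 37| = |s + 2|·|5s^2 - 13s + 23|.
Assume first that |s + 2| < 1, so |s| < 3. Then |5s^2 - 13s + 23| ≤ 5·3^2 + 13·3 + 23 = 107.
Hence |(5s^3 - 3s^2 - 3s + 9) + 37| ≤ 107|s + 2| < ε provided |s + 2| < ε/107.
Choosing δ = min(1, ε/107) ensures both conditions, hence |(5s^3 - 3s^2 - 3s + 9) + 37| < ε.

δ = min(1, ε/107)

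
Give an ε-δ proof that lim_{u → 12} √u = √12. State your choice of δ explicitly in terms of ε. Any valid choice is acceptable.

δ = min(12, √12·ε)

Suppose ε > 0. We want δ > 0 such that 0 < |u − 12| < δ implies |√u − √12| < ε.
Rationalise: √u − √12 = (u − 12)/(√u + √12), so |√u − √12| = |u − 12|/(√u + √12).
Restrict δ ≤ 12 so that |u − 12| < 12 forces u > 0, and then √u + √12 > √12.
Hence |√u − √12| < |u − 12|/√12, which is < ε once |u − 12| < √12·ε.
Take δ = min(12, √12·ε). If 0 < |u − 12| < δ then u > 0 and |√u − √12| < |u − 12|/√12 < ε.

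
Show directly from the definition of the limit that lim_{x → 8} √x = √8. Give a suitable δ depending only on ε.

δ = min(8, √8·ε)

Suppose ε > 0. We want δ > 0 such that 0 < |x − 8| < δ implies |√x − √8| < ε.
Multiplying by the conjugate, |√x − √8| = |x − 8|/(√x + √8).
Restrict δ ≤ 8 so that |x − 8| < 8 forces x > 0, and then √x + √8 > √8.
Hence |√x − √8| < |x − 8|/√8, which is < ε once |x − 8| < √8·ε.
Take δ = min(8, √8·ε). If 0 < |x − 8| < δ then x > 0 and |√x − √8| < |x − 8|/√8 < ε.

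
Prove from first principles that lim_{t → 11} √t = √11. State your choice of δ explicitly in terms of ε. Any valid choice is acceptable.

δ = min(11, √11·ε)

Suppose ε > 0. We want δ > 0 such that 0 < |t − 11| < δ implies |√t − √11| < ε.
Rationalise: √t − √11 = (t − 11)/(√t + √11), so |√t − √11| = |t − 11|/(√t + √11).
Restrict δ ≤ 11 so that |t − 11| < 11 forces t > 0, and then √t + √11 > √11.
Hence |√t − √11| < |t − 11|/√11, which is < ε once |t − 11| < √11·ε.
Take δ = min(11, √11·ε). If 0 < |t − 11| < δ then t > 0 and |√t − √11| < |t − 11|/√11 < ε.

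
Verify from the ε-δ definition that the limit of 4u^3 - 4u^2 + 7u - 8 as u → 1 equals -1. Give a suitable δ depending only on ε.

Let ε > 0. We want δ > 0 such that 0 < |u − 1| < δ implies |(4u^3 - 4u^2 + 7u - 8) + 1| < ε.
(4u^3 - 4u^2 + 7u - 8) + 1 = 4u^3 - 4u^2 + 7u - 7 = (u − 1)(4u^2 + 7).
So |(4u^3 - 4u^2 + 7u - 8) + 1| = |u − 1|·|4u^2 + 7|.
Assume first that |u − 1| < 1, so |u| < 2. Then |4u^2 + 7| ≤ 4·2^2 + 7 = 23.
Hence |(4u^3 - 4u^2 + 7u - 8) + 1| ≤ 23|u − 1| < ε provided |u − 1| < ε/23.
Take δ = min(1, ε/23). Then 0 < |u − 1| < δ gives both |u − 1| < 1 and |u − 1| < ε/23, so |(4u^3 - 4u^2 + 7u - 8) + 1| < ε.

δ = min(1, ε/23)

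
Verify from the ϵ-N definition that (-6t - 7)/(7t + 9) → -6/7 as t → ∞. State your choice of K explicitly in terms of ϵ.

Let ϵ > 0. We seek K > 0 such that t > K implies |(-6t - 7)/(7t + 9) + 6/7| < ϵ.
(-6t - 7)/(7t + 9) + 6/7 = (7(-6t - 7) − (-6)(7t + 9)) / (7(7t + 9)) = 5/(7(7t + 9)).
For t > 0 we have 7t + 9 > 7t, so |(-6t - 7)/(7t + 9) + 6/7| = 5/(7(7t + 9)) < 5/(7·7t) = (5/49)/t.
Thus |(-6t - 7)/(7t + 9) + 6/7| < ϵ whenever t > (5/49)/ϵ.
Take K = (5/49)/ϵ. If t > K then |(-6t - 7)/(7t + 9) + 6/7| < (5/49)/t < ϵ.

K = (5/49)/ϵ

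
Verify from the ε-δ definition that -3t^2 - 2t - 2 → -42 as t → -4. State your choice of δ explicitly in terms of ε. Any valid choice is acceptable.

δ = min(1, ε/25)

Suppose ε > 0. We want δ > 0 such that 0 < |t + 4| < δ implies |(-3t^2 - 2t - 2) + 42| < ε.
(-3t^2 - 2t - 2) + 42 = -3t^2 - 2t + 40 = (t + 4)(-3t + 10).
So |(-3t^2 - 2t - 2) + 42| = |t + 4|·|-3t + 10|.
Assume first that |t + 4| < 1, so |t| < 5. Then |-3t + 10| ≤ 3·5 + 10 = 25.
Hence |(-3t^2 - 2t - 2) + 42| ≤ 25|t + 4| < ε provided |t + 4| < ε/25.
Take δ = min(1, ε/25). Then 0 < |t + 4| < δ gives both |t + 4| < 1 and |t + 4| < ε/25, so |(-3t^2 - 2t - 2) + 42| < ε.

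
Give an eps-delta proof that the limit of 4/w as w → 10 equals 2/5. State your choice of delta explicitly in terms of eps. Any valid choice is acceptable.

Let eps > 0. We seek delta > 0 such that 0 < |w − 10| < delta implies |4/w − (2/5)| < eps.
|4/w − (2/5)| = 4·|10 − w|/(10·|w|) = 4|w − 10|/(10|w|).
Require delta ≤ 5 so that |w| > 10 − 5 = 5, hence 10|w| > 50.
Then |4/w − (2/5)| < 4|w − 10|/50, which is < eps when |w − 10| < (25/2)eps.
Take delta = min(5, (25/2)eps). Then 0 < |w − 10| < delta gives both |w − 10| < 5 and |w − 10| < (25/2)eps, so |4/w − (2/5)| < eps.

delta = min(5, (25/2)eps)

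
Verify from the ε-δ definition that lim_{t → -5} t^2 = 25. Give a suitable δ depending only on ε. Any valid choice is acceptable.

δ = min(2, ε/12)

Let ε > 0. We seek δ > 0 with 0 < |t + 5| < δ ⇒ |t^2 − 25| < ε.
Factor: t^2 − 25 = (t + 5)(t - 5), so |t^2 − 25| = |t + 5|·|t - 5|.
Restrict δ ≤ 2. Then |t + 5| < 2 gives |t| < 7, so by the triangle inequality |t - 5| ≤ 7 + 5 = 12.
Hence |t^2 − 25| ≤ 12|t + 5|, which is < ε once |t + 5| < ε/12.
Take δ = min(2, ε/12). If 0 < |t + 5| < δ then both bounds hold and |t^2 − 25| ≤ 12|t + 5| < 12·(ε/12) = ε.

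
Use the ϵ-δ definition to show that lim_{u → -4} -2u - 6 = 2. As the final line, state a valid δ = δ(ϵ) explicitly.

δ = ϵ/2

Let ϵ > 0. We need δ > 0 so that 0 < |u + 4| < δ implies |(-2u - 6) − 2| < ϵ.
|(-2u - 6) − 2| = |-2u - 8| = 2|u + 4|.
So 2|u + 4| < ϵ exactly when |u + 4| < ϵ/2.
Choosing δ = ϵ/2 gives |(-2u - 6) − 2| = 2|u + 4| < ϵ whenever |u + 4| < δ.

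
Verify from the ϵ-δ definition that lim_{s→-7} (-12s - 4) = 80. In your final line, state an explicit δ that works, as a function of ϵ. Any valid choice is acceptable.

δ = ϵ/12

Fix ϵ > 0. We need δ > 0 so that 0 < |s + 7| < δ implies |(-12s - 4) − 80| < ϵ.
|(-12s - 4) − 80| = |-12s - 84| = 12|s + 7|.
So 12|s + 7| < ϵ exactly when |s + 7| < ϵ/12.
Take δ = ϵ/12. If 0 < |s + 7| < δ then |(-12s - 4) − 80| = 12|s + 7| < 12·(ϵ/12) = ϵ.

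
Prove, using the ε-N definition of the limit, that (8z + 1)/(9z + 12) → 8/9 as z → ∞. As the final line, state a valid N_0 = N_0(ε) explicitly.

Fix ε > 0. We seek N_0 > 0 such that z > N_0 implies |(8z + 1)/(9z + 12) − (8/9)| < ε.
(8z + 1)/(9z + 12) − (8/9) = (9(8z + 1) − 8(9z + 12)) / (9(9z + 12)) = -87/(9(9z + 12)).
For z > 0 we have 9z + 12 > 9z, so |(8z + 1)/(9z + 12) − (8/9)| = 87/(9(9z + 12)) < 87/(9·9z) = (29/27)/z.
Thus |(8z + 1)/(9z + 12) − (8/9)| < ε whenever z > (29/27)/ε.
Take N_0 = (29/27)/ε. If z > N_0 then |(8z + 1)/(9z + 12) − (8/9)| < (29/27)/z < ε.

N_0 = (29/27)/ε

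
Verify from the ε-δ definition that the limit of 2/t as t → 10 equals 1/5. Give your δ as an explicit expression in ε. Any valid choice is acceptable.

Suppose ε > 0. We seek δ > 0 such that 0 < |t − 10| < δ implies |2/t − (1/5)| < ε.
|2/t − (1/5)| = 2·|10 − t|/(10·|t|) = 2|t − 10|/(10|t|).
Require δ ≤ 5 so that |t| > 10 − 5 = 5, hence 10|t| > 50.
Then |2/t − (1/5)| < 2|t − 10|/50, which is < ε when |t − 10| < 25ε.
Take δ = min(5, 25ε). Then 0 < |t − 10| < δ gives both |t − 10| < 5 and |t − 10| < 25ε, so |2/t − (1/5)| < ε.

δ = min(5, 25ε)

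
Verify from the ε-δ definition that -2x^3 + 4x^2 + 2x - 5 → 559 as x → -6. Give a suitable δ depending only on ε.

δ = min(2, ε/350)

Let ε > 0. We want δ > 0 such that 0 < |x + 6| < δ implies |(-2x^3 + 4x^2 + 2x - 5) − 559| < ε.
(-2x^3 + 4x^2 + 2x - 5) − 559 = -2x^3 + 4x^2 + 2x - 564 = (x + 6)(-2x^2 + 16x - 94).
So |(-2x^3 + 4x^2 + 2x - 5) − 559| = |x + 6|·|-2x^2 + 16x - 94|.
Assume first that |x + 6| < 2, so |x| < 8. Then |-2x^2 + 16x - 94| ≤ 2·8^2 + 16·8 + 94 = 350.
Hence |(-2x^3 + 4x^2 + 2x - 5) − 559| ≤ 350|x + 6| < ε provided |x + 6| < ε/350.
Choosing δ = min(2, ε/350) ensures both conditions, hence |(-2x^3 + 4x^2 + 2x - 5) − 559| < ε.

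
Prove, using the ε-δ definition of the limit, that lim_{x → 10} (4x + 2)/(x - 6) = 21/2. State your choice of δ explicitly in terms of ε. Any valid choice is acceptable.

Let ε > 0 be given. We want δ > 0 with 0 < |x − 10| < δ ⇒ |(4x + 2)/(x - 6) − (21/2)| < ε.
Combining over a common denominator, (4x + 2)/(x - 6) − (21/2) = [(4x + 2)·4 − 42·(x - 6)] / [4·(x - 6)] = -26(x − 10) / (4(x - 6)).
So |(4x + 2)/(x - 6) − (21/2)| = 26|x − 10| / (4·|x − 6|).
Require δ ≤ 2, so |x − 6| ≥ |4| − |x − 10| > 4 − 2 = 2.
Hence |(4x + 2)/(x - 6) − (21/2)| < 26|x − 10|/(4·2) = (13/4)|x − 10|, which is < ε once |x − 10| < (4/13)ε.
Take δ = min(2, (4/13)ε). Then 0 < |x − 10| < δ forces both bounds, so |(4x + 2)/(x - 6) − (21/2)| < ε.

δ = min(2, (4/13)ε)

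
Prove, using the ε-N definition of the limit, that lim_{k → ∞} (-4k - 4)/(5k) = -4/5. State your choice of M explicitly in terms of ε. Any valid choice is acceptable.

M = (4/5)/ε

Fix ε > 0. For k ≥ 1, |(-4k - 4)/(5k) + 4/5| = |-20|/(5(5k)) = 20/(5(5k)).
Since 5k ≥ 5k for k ≥ 1, this is ≤ 20/(5·5k) = (4/5)/k.
So |(-4k - 4)/(5k) + 4/5| < ε whenever k > (4/5)/ε.
Take M = (4/5)/ε. If k > M then |(-4k - 4)/(5k) + 4/5| ≤ (4/5)/k < ε.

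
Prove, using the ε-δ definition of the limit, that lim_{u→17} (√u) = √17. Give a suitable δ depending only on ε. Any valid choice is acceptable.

Let ε > 0. We want δ > 0 such that 0 < |u − 17| < δ implies |√u − √17| < ε.
Rationalise: √u − √17 = (u − 17)/(√u + √17), so |√u − √17| = |u − 17|/(√u + √17).
Restrict δ ≤ 17 so that |u − 17| < 17 forces u > 0, and then √u + √17 > √17.
Hence |√u − √17| < |u − 17|/√17, which is < ε once |u − 17| < √17·ε.
Take δ = min(17, √17·ε). If 0 < |u − 17| < δ then u > 0 and |√u − √17| < |u − 17|/√17 < ε.

δ = min(17, √17·ε)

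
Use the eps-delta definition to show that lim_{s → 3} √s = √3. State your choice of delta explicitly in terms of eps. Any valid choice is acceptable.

delta = min(3, √3·eps)

Fix eps > 0. We want delta > 0 such that 0 < |s − 3| < delta implies |√s − √3| < eps.
Rationalise: √s − √3 = (s − 3)/(√s + √3), so |√s − √3| = |s − 3|/(√s + √3).
Restrict delta ≤ 3 so that |s − 3| < 3 forces s > 0, and then √s + √3 > √3.
Hence |√s − √3| < |s − 3|/√3, which is < eps once |s − 3| < √3·eps.
Take delta = min(3, √3·eps). If 0 < |s − 3| < delta then s > 0 and |√s − √3| < |s − 3|/√3 < eps.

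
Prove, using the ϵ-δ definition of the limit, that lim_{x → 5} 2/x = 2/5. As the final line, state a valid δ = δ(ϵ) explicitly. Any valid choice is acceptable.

δ = min(5/2, (25/4)ϵ)

Suppose ϵ > 0. We seek δ > 0 such that 0 < |x − 5| < δ implies |2/x − (2/5)| < ϵ.
|2/x − (2/5)| = 2·|5 − x|/(5·|x|) = 2|x − 5|/(5|x|).
Restrict δ ≤ 5/2. Then |x − 5| < 5/2 gives |x| > 5/2, so 5|x| > 25/2.
Then |2/x − (2/5)| < 2|x − 5|/(25/2), which is < ϵ when |x − 5| < (25/4)ϵ.
Take δ = min(5/2, (25/4)ϵ). Then 0 < |x − 5| < δ gives both |x − 5| < 5/2 and |x − 5| < (25/4)ϵ, so |2/x − (2/5)| < ϵ.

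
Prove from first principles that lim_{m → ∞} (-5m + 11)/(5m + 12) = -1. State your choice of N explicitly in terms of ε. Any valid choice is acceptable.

N = (23/5)/ε

Fix ε > 0. For m ≥ 1, |(-5m + 11)/(5m + 12) + 1| = |115|/(5(5m + 12)) = 115/(5(5m + 12)).
Since 5m + 12 ≥ 5m for m ≥ 1, this is ≤ 115/(5·5m) = (23/5)/m.
So |(-5m + 11)/(5m + 12) + 1| < ε whenever m > (23/5)/ε.
Take N = (23/5)/ε. If m > N then |(-5m + 11)/(5m + 12) + 1| ≤ (23/5)/m < ε.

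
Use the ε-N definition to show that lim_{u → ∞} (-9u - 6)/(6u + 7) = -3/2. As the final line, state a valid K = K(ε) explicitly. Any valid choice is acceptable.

K = (3/4)/ε

Let ε > 0. We seek K > 0 such that u > K implies |(-9u - 6)/(6u + 7) + 3/2| < ε.
(-9u - 6)/(6u + 7) + 3/2 = (6(-9u - 6) − (-9)(6u + 7)) / (6(6u + 7)) = 27/(6(6u + 7)).
For u > 0 we have 6u + 7 > 6u, so |(-9u - 6)/(6u + 7) + 3/2| = 27/(6(6u + 7)) < 27/(6·6u) = (3/4)/u.
Thus |(-9u - 6)/(6u + 7) + 3/2| < ε whenever u > (3/4)/ε.
Take K = (3/4)/ε. If u > K then |(-9u - 6)/(6u + 7) + 3/2| < (3/4)/u < ε.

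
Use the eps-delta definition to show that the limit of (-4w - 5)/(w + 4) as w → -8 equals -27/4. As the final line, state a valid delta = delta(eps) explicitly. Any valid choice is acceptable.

delta = min(2, (8/11)eps)

Let eps > 0. We want delta > 0 with 0 < |w + 8| < delta ⇒ |(-4w - 5)/(w + 4) + 27/4| < eps.
Combining over a common denominator, (-4w - 5)/(w + 4) + 27/4 = [(-4w - 5)·(-4) − 27·(w + 4)] / [(-4)·(w + 4)] = -11(w + 8) / ((-4)(w + 4)).
So |(-4w - 5)/(w + 4) + 27/4| = 11|w + 8| / (4·|w + 4|).
Require delta ≤ 2, so |w + 4| ≥ |-4| − |w + 8| > 4 − 2 = 2.
Hence |(-4w - 5)/(w + 4) + 27/4| < 11|w + 8|/(4·2) = (11/8)|w + 8|, which is < eps once |w + 8| < (8/11)eps.
Take delta = min(2, (8/11)eps). Then 0 < |w + 8| < delta forces both bounds, so |(-4w - 5)/(w + 4) + 27/4| < eps.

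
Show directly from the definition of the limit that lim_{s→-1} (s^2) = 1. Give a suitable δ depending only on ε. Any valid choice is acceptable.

δ = min(1, ε/3)

Let ε > 0 be given. We seek δ > 0 with 0 < |s + 1| < δ ⇒ |s^2 − 1| < ε.
Factor: s^2 − 1 = (s + 1)(s - 1), so |s^2 − 1| = |s + 1|·|s - 1|.
Impose δ ≤ 1 so that |s| < 2; then |s - 1| ≤ 3.
Hence |s^2 − 1| ≤ 3|s + 1|, which is < ε once |s + 1| < ε/3.
Take δ = min(1, ε/3). If 0 < |s + 1| < δ then both bounds hold and |s^2 − 1| ≤ 3|s + 1| < 3·(ε/3) = ε.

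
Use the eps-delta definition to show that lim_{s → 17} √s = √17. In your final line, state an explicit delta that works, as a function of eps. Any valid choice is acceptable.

delta = min(17, √17·eps)

Fix eps > 0. We want delta > 0 such that 0 < |s − 17| < delta implies |√s − √17| < eps.
Multiplying by the conjugate, |√s − √17| = |s − 17|/(√s + √17).
Restrict delta ≤ 17 so that |s − 17| < 17 forces s > 0, and then √s + √17 > √17.
Hence |√s − √17| < |s − 17|/√17, which is < eps once |s − 17| < √17·eps.
Take delta = min(17, √17·eps). If 0 < |s − 17| < delta then s > 0 and |√s − √17| < |s − 17|/√17 < eps.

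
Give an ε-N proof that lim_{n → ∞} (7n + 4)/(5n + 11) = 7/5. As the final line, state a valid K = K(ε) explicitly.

K = (57/25)/ε

Let ε > 0 be given. For n ≥ 1, |(7n + 4)/(5n + 11) − (7/5)| = |-57|/(5(5n + 11)) = 57/(5(5n + 11)).
Since 5n + 11 ≥ 5n for n ≥ 1, this is ≤ 57/(5·5n) = (57/25)/n.
So |(7n + 4)/(5n + 11) − (7/5)| < ε whenever n > (57/25)/ε.
Take K = (57/25)/ε. If n > K then |(7n + 4)/(5n + 11) − (7/5)| ≤ (57/25)/n < ε.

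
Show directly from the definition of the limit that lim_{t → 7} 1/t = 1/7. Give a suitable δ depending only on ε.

Suppose ε > 0. We seek δ > 0 such that 0 < |t − 7| < δ implies |1/t − (1/7)| < ε.
|1/t − (1/7)| = |7 − t|/(7·|t|) = |t − 7|/(7|t|).
Require δ ≤ 7/2 so that |t| > 7 − 7/2 = 7/2, hence 7|t| > 49/2.
Then |1/t − (1/7)| < |t − 7|/(49/2), which is < ε when |t − 7| < (49/2)ε.
Take δ = min(7/2, (49/2)ε). Then 0 < |t − 7| < δ gives both |t − 7| < 7/2 and |t − 7| < (49/2)ε, so |1/t − (1/7)| < ε.

δ = min(7/2, (49/2)ε)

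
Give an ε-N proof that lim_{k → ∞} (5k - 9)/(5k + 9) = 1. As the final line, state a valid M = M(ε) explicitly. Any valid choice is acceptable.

Let ε > 0. For k ≥ 1, |(5k - 9)/(5k + 9) − 1| = |-90|/(5(5k + 9)) = 90/(5(5k + 9)).
Since 5k + 9 ≥ 5k for k ≥ 1, this is ≤ 90/(5·5k) = (18/5)/k.
So |(5k - 9)/(5k + 9) − 1| < ε whenever k > (18/5)/ε.
Take M = (18/5)/ε. If k > M then |(5k - 9)/(5k + 9) − 1| ≤ (18/5)/k < ε.

M = (18/5)/ε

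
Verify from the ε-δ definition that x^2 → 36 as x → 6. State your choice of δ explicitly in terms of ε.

δ = min(2, ε/14)

Fix ε > 0. We seek δ > 0 with 0 < |x − 6| < δ ⇒ |x^2 − 36| < ε.
Factor: x^2 − 36 = (x − 6)(x + 6), so |x^2 − 36| = |x − 6|·|x + 6|.
Impose δ ≤ 2 so that |x| < 8; then |x + 6| ≤ 14.
Hence |x^2 − 36| ≤ 14|x − 6|, which is < ε once |x − 6| < ε/14.
Take δ = min(2, ε/14). If 0 < |x − 6| < δ then both bounds hold and |x^2 − 36| ≤ 14|x − 6| < 14·(ε/14) = ε.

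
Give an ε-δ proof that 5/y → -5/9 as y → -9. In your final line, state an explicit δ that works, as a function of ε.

Fix ε > 0. We seek δ > 0 such that 0 < |y + 9| < δ implies |5/y + 5/9| < ε.
|5/y + 5/9| = 5·|-9 − y|/(9·|y|) = 5|y + 9|/(9|y|).
Require δ ≤ 9/2 so that |y| > 9 − 9/2 = 9/2, hence 9|y| > 81/2.
Then |5/y + 5/9| < 5|y + 9|/(81/2), which is < ε when |y + 9| < (81/10)ε.
Take δ = min(9/2, (81/10)ε). Then 0 < |y + 9| < δ gives both |y + 9| < 9/2 and |y + 9| < (81/10)ε, so |5/y + 5/9| < ε.

δ = min(9/2, (81/10)ε)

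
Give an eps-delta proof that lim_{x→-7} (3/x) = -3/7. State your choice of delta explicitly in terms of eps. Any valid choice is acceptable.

Fix eps > 0. We seek delta > 0 such that 0 < |x + 7| < delta implies |3/x + 3/7| < eps.
|3/x + 3/7| = 3·|-7 − x|/(7·|x|) = 3|x + 7|/(7|x|).
Restrict delta ≤ 7/2. Then |x + 7| < 7/2 gives |x| > 7/2, so 7|x| > 49/2.
Then |3/x + 3/7| < 3|x + 7|/(49/2), which is < eps when |x + 7| < (49/6)eps.
Take delta = min(7/2, (49/6)eps). Then 0 < |x + 7| < delta gives both |x + 7| < 7/2 and |x + 7| < (49/6)eps, so |3/x + 3/7| < eps.

delta = min(7/2, (49/6)eps)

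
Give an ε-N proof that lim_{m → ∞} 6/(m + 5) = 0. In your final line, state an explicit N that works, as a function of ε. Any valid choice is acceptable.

Suppose ε > 0. For m ≥ 1, |6/(m + 5) − 0| = 6/(m + 5) ≤ 6/m.
We need 6/m < ε, i.e. m > 6/ε.
Take N = 6/ε. If m > N then |6/(m + 5)| ≤ 6/m < ε.

N = 6/ε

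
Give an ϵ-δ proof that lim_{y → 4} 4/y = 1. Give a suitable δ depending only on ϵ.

Let ϵ > 0 be given. We seek δ > 0 such that 0 < |y − 4| < δ implies |4/y − 1| < ϵ.
|4/y − 1| = 4·|4 − y|/(4·|y|) = 4|y − 4|/(4|y|).
Require δ ≤ 2 so that |y| > 4 − 2 = 2, hence 4|y| > 8.
Then |4/y − 1| < 4|y − 4|/8, which is < ϵ when |y − 4| < 2ϵ.
Take δ = min(2, 2ϵ). Then 0 < |y − 4| < δ gives both |y − 4| < 2 and |y − 4| < 2ϵ, so |4/y − 1| < ϵ.

δ = min(2, 2ϵ)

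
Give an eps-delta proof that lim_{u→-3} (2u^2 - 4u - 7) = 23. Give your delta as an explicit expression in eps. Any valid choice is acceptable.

delta = min(1, eps/18)

Fix eps > 0. We want delta > 0 such that 0 < |u + 3| < delta implies |(2u^2 - 4u - 7) − 23| < eps.
(2u^2 - 4u - 7) − 23 = 2u^2 - 4u - 30 = (u + 3)(2u - 10).
So |(2u^2 - 4u - 7) − 23| = |u + 3|·|2u - 10|.
Require delta ≤ 1. Then |u + 3| < 1 gives |u| < 4, and by the triangle inequality |2u - 10| ≤ 2·4 + 10 = 18.
Hence |(2u^2 - 4u - 7) − 23| ≤ 18|u + 3| < eps provided |u + 3| < eps/18.
Take delta = min(1, eps/18). Then 0 < |u + 3| < delta gives both |u + 3| < 1 and |u + 3| < eps/18, so |(2u^2 - 4u - 7) − 23| < eps.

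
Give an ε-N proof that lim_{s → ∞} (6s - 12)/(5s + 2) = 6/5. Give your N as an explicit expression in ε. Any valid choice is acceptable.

Let ε > 0. We seek N > 0 such that s > N implies |(6s - 12)/(5s + 2) − (6/5)| < ε.
(6s - 12)/(5s + 2) − (6/5) = (5(6s - 12) − 6(5s + 2)) / (5(5s + 2)) = -72/(5(5s + 2)).
For s > 0 we have 5s + 2 > 5s, so |(6s - 12)/(5s + 2) − (6/5)| = 72/(5(5s + 2)) < 72/(5·5s) = (72/25)/s.
Thus |(6s - 12)/(5s + 2) − (6/5)| < ε whenever s > (72/25)/ε.
Take N = (72/25)/ε. If s > N then |(6s - 12)/(5s + 2) − (6/5)| < (72/25)/s < ε.

N = (72/25)/ε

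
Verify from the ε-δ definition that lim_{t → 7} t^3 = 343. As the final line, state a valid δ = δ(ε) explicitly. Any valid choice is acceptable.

Let ε > 0 be given. We seek δ > 0 with 0 < |t − 7| < δ ⇒ |t^3 − 343| < ε.
Factor: t^3 − 343 = (t − 7)(t^2 + 7t + 49), so |t^3 − 343| = |t − 7|·|t^2 + 7t + 49|.
Restrict δ ≤ 2. Then |t − 7| < 2 gives |t| < 9, so by the triangle inequality |t^2 + 7t + 49| ≤ 9^2 + 7·9 + 49 = 193.
Hence |t^3 − 343| ≤ 193|t − 7|, which is < ε once |t − 7| < ε/193.
Take δ = min(2, ε/193). If 0 < |t − 7| < δ then both bounds hold and |t^3 − 343| ≤ 193|t − 7| < 193·(ε/193) = ε.

δ = min(2, ε/193)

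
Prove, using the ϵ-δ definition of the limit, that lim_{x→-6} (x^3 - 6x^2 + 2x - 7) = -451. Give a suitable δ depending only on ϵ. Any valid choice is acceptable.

Let ϵ > 0. We want δ > 0 such that 0 < |x + 6| < δ implies |(x^3 - 6x^2 + 2x - 7) + 451| < ϵ.
(x^3 - 6x^2 + 2x - 7) + 451 = x^3 - 6x^2 + 2x + 444 = (x + 6)(x^2 - 12x + 74).
So |(x^3 - 6x^2 + 2x - 7) + 451| = |x + 6|·|x^2 - 12x + 74|.
Require δ ≤ 1. Then |x + 6| < 1 gives |x| < 7, and by the triangle inequality |x^2 - 12x + 74| ≤ 7^2 + 12·7 + 74 = 207.
Hence |(x^3 - 6x^2 + 2x - 7) + 451| ≤ 207|x + 6| < ϵ provided |x + 6| < ϵ/207.
Take δ = min(1, ϵ/207). Then 0 < |x + 6| < δ gives both |x + 6| < 1 and |x + 6| < ϵ/207, so |(x^3 - 6x^2 + 2x - 7) + 451| < ϵ.

δ = min(1, ϵ/207)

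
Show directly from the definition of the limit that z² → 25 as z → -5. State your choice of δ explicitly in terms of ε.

Let ε > 0. We seek δ > 0 with 0 < |z + 5| < δ ⇒ |z² − 25| < ε.
Factor: z² − 25 = (z + 5)(z - 5), so |z² − 25| = |z + 5|·|z - 5|.
Impose δ ≤ 1 so that |z| < 6; then |z - 5| ≤ 11.
Hence |z² − 25| ≤ 11|z + 5|, which is < ε once |z + 5| < ε/11.
Take δ = min(1, ε/11). If 0 < |z + 5| < δ then both bounds hold and |z² − 25| ≤ 11|z + 5| < 11·(ε/11) = ε.

δ = min(1, ε/11)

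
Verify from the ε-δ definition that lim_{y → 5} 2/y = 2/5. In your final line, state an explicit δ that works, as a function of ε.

δ = min(5/2, (25/4)ε)

Let ε > 0 be given. We seek δ > 0 such that 0 < |y − 5| < δ implies |2/y − (2/5)| < ε.
|2/y − (2/5)| = 2·|5 − y|/(5·|y|) = 2|y − 5|/(5|y|).
Restrict δ ≤ 5/2. Then |y − 5| < 5/2 gives |y| > 5/2, so 5|y| > 25/2.
Then |2/y − (2/5)| < 2|y − 5|/(25/2), which is < ε when |y − 5| < (25/4)ε.
Take δ = min(5/2, (25/4)ε). Then 0 < |y − 5| < δ gives both |y − 5| < 5/2 and |y − 5| < (25/4)ε, so |2/y − (2/5)| < ε.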